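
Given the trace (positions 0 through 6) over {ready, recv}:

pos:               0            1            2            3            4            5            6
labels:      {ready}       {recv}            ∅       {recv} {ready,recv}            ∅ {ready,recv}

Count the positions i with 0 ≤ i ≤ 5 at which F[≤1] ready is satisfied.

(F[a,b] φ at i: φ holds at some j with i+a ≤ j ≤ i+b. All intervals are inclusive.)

4

Evaluate at each i in [0,5]:
  i=0: ✓ (witness j=0)
  i=1: ✗ (none in [1,2])
  i=2: ✗ (none in [2,3])
  i=3: ✓ (witness j=4)
  i=4: ✓ (witness j=4)
  i=5: ✓ (witness j=6)
Positions where it holds: {0, 3, 4, 5} → 4.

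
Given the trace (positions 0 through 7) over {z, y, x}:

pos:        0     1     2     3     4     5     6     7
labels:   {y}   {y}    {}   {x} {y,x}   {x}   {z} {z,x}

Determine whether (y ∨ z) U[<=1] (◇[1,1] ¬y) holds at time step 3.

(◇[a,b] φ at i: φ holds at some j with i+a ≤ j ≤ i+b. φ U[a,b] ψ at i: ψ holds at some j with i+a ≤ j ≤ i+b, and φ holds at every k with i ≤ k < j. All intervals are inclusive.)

False

Need some j in [3,4] with ◇[1,1] ¬y, and (y ∨ z) at every k in [3,j-1].
  j=3: ◇[1,1] ¬y — fails (none in [4,4]).
  j=4: ◇[1,1] ¬y holds, but (y ∨ z) fails at k=3 → not this j.
No j in the window works → until fails.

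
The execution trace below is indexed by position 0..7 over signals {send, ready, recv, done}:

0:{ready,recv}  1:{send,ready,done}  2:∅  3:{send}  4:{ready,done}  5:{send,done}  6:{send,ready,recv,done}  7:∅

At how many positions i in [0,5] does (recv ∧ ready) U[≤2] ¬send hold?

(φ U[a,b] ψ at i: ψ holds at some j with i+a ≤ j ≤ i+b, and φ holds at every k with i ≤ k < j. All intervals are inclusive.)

3

Evaluate at each i in [0,5]:
  i=0: ✓ (rhs at j=0)
  i=1: ✗ (lhs fails at k=1 before rhs at j=2)
  i=2: ✓ (rhs at j=2)
  i=3: ✗ (lhs fails at k=3 before rhs at j=4)
  i=4: ✓ (rhs at j=4)
  i=5: ✗ (lhs fails at k=5 before rhs at j=7)
Positions where it holds: {0, 2, 4} → 3.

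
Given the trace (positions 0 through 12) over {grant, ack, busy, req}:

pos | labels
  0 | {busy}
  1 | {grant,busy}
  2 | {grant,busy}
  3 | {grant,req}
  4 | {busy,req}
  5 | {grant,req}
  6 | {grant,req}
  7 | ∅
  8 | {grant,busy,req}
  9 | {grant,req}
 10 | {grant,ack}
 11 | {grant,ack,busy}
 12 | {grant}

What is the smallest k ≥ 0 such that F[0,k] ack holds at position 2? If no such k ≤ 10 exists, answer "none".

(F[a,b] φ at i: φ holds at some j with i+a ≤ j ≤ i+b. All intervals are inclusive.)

Scan j = 2,3,… for ack:
  j=2: fails
  j=3: fails
  j=4: fails
  j=5: fails
  j=6: fails
  j=7: fails
  j=8: fails
  j=9: fails
  j=10: holds
First hit at j=10, so smallest k = 10-2 = 8.

8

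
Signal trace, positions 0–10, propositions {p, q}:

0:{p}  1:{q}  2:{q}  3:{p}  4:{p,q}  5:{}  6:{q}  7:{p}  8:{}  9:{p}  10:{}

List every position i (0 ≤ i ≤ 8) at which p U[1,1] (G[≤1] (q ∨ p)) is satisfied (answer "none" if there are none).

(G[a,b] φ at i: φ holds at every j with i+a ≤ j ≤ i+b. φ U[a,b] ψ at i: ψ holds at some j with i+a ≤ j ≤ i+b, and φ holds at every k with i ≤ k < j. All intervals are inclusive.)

0

Evaluate at each i in [0,8]:
  i=0: ✓ (rhs at j=1; lhs holds on [0,0])
  i=1: ✗ (lhs fails at k=1 before rhs at j=2)
  i=2: ✗ (lhs fails at k=2 before rhs at j=3)
  i=3: ✗ (no rhs in [4,4])
  i=4: ✗ (no rhs in [5,5])
  i=5: ✗ (lhs fails at k=5 before rhs at j=6)
  i=6: ✗ (no rhs in [7,7])
  i=7: ✗ (no rhs in [8,8])
  i=8: ✗ (no rhs in [9,9])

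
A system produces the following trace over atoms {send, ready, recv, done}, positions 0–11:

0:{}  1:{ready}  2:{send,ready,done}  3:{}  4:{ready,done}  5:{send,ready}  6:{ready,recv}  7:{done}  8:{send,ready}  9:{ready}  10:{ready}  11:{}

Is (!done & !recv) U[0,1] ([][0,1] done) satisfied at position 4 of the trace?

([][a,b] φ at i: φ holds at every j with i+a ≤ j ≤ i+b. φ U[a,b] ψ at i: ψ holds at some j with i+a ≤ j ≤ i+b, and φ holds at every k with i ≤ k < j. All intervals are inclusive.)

Need some j in [4,5] with [][0,1] done, and (!done & !recv) at every k in [4,j-1].
  j=4: [][0,1] done — fails at 5.
  j=5: [][0,1] done — fails at 5.
No j in the window works → until fails.

No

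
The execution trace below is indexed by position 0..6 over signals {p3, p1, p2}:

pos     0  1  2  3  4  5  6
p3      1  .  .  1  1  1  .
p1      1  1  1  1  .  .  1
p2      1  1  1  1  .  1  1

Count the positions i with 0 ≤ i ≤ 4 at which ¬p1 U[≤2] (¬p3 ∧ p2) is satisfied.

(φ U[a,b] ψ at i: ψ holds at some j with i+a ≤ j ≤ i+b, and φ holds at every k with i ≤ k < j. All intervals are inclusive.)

3

Evaluate at each i in [0,4]:
  i=0: ✗ (lhs fails at k=0 before rhs at j=1)
  i=1: ✓ (rhs at j=1)
  i=2: ✓ (rhs at j=2)
  i=3: ✗ (no rhs in [3,5])
  i=4: ✓ (rhs at j=6; lhs holds on [4,5])
Positions where it holds: {1, 2, 4} → 3.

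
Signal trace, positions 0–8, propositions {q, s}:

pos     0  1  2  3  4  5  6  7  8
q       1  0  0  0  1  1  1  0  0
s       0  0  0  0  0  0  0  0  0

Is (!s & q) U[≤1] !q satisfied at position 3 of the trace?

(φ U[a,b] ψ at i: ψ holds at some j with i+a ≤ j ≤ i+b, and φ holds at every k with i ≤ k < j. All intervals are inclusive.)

Need some j in [3,4] with !q, and (!s & q) at every k in [3,j-1].
  j=3: !q holds; no prefix to check → satisfied.

Yes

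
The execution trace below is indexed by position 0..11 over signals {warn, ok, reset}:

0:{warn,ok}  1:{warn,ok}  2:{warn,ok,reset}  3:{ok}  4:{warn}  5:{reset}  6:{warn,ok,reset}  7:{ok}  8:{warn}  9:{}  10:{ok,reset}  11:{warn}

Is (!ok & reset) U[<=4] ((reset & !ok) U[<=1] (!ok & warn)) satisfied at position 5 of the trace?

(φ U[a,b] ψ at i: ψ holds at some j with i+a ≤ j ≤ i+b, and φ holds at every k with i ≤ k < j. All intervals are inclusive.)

Need some j in [5,9] with ((reset & !ok) U[<=1] (!ok & warn)), and (!ok & reset) at every k in [5,j-1].
  j=5: ((reset & !ok) U[<=1] (!ok & warn)) — fails.
  j=6: ((reset & !ok) U[<=1] (!ok & warn)) — fails.
  j=7: ((reset & !ok) U[<=1] (!ok & warn)) — fails.
  j=8: ((reset & !ok) U[<=1] (!ok & warn)) holds, but (!ok & reset) fails at k=6 → not this j.
  j=9: ((reset & !ok) U[<=1] (!ok & warn)) — fails.
No j in the window works → until fails.

Does not hold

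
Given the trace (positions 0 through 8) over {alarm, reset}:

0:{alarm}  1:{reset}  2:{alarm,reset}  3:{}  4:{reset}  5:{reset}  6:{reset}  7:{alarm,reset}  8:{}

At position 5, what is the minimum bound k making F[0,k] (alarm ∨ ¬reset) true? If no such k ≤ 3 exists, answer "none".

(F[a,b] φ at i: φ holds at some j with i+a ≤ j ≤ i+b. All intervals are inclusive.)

Scan j = 5,6,… for (alarm ∨ ¬reset):
  j=5: fails
  j=6: fails
  j=7: holds
First hit at j=7, so smallest k = 7-5 = 2.

2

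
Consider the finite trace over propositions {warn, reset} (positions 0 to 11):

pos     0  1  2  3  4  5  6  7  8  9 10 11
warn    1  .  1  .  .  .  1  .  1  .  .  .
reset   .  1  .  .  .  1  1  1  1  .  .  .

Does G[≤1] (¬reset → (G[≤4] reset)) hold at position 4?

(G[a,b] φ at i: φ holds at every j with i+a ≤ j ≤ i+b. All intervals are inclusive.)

Does not hold

Check (¬reset → (G[≤4] reset)) at every j in [4,5]:
  j=4: antecedent true; consequent fails at 4 → ✗
  j=5: antecedent false → ✓
Fails at j=4 → formula fails.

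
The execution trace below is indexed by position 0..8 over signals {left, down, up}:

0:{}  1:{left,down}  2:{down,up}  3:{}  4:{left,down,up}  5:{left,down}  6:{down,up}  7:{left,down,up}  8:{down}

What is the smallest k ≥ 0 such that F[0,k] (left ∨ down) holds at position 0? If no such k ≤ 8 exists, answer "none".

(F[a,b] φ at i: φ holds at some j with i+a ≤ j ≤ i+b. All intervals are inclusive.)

Scan j = 0,1,… for (left ∨ down):
  j=0: fails
  j=1: holds
First hit at j=1, so smallest k = 1-0 = 1.

1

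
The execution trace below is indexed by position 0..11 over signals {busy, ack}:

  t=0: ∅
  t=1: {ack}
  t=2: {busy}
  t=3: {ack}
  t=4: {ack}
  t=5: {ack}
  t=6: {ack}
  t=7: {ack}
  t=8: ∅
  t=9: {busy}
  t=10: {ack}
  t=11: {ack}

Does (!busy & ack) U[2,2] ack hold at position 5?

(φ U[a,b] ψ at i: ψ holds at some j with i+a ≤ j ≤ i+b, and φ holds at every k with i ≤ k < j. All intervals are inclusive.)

Need some j in [7,7] with ack, and (!busy & ack) at every k in [5,j-1].
  j=7: ack holds; (!busy & ack) holds at every k in [5,6] → satisfied.

True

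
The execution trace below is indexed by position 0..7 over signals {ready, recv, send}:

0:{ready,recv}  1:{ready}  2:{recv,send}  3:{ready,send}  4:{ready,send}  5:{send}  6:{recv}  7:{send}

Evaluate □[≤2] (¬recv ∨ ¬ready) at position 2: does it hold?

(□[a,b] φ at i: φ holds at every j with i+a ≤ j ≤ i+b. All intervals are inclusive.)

True

Check (¬recv ∨ ¬ready) at every j in [2,4]:
  j=2: true
  j=3: true
  j=4: true
All positions satisfy it → formula holds.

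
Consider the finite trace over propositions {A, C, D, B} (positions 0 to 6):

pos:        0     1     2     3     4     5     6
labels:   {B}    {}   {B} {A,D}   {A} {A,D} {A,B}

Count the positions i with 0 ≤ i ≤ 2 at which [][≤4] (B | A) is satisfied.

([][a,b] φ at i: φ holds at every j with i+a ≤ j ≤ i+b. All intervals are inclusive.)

1

Evaluate at each i in [0,2]:
  i=0: ✗ (fails at j=1)
  i=1: ✗ (fails at j=1)
  i=2: ✓ (all of [2,6])
Positions where it holds: {2} → 1.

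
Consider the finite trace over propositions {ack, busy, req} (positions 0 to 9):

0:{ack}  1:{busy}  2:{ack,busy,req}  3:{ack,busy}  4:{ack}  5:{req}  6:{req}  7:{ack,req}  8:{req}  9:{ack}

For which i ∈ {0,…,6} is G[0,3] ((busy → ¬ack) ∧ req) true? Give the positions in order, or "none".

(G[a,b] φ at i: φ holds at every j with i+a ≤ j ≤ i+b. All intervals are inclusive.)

5

Evaluate at each i in [0,6]:
  i=0: ✗ (fails at j=0)
  i=1: ✗ (fails at j=1)
  i=2: ✗ (fails at j=2)
  i=3: ✗ (fails at j=3)
  i=4: ✗ (fails at j=4)
  i=5: ✓ (all of [5,8])
  i=6: ✗ (fails at j=9)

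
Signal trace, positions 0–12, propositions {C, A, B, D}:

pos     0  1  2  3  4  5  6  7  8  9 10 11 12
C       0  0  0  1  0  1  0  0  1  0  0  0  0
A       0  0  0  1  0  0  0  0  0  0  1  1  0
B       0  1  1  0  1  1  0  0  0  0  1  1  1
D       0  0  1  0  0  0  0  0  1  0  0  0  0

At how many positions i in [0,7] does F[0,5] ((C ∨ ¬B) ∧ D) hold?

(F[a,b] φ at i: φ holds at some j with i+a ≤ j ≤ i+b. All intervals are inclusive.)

5

Evaluate at each i in [0,7]:
  i=0: ✗ (none in [0,5])
  i=1: ✗ (none in [1,6])
  i=2: ✗ (none in [2,7])
  i=3: ✓ (witness j=8)
  i=4: ✓ (witness j=8)
  i=5: ✓ (witness j=8)
  i=6: ✓ (witness j=8)
  i=7: ✓ (witness j=8)
Positions where it holds: {3, 4, 5, 6, 7} → 5.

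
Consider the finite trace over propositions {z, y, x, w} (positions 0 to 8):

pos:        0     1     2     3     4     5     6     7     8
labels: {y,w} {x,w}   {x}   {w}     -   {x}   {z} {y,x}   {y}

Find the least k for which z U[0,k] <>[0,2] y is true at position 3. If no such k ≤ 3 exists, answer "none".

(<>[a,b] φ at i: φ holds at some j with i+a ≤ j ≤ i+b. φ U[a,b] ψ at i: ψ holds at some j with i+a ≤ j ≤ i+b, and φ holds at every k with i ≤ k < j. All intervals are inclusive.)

Need earliest j ≥ 3 with <>[0,2] y, and z at every k in [3,j-1].
  j=3: rhs fails.
  j=4: rhs fails.
  j=5: rhs holds but lhs fails at k=3.
  j=6: rhs holds but lhs fails at k=3.
No witness within the range → none.

none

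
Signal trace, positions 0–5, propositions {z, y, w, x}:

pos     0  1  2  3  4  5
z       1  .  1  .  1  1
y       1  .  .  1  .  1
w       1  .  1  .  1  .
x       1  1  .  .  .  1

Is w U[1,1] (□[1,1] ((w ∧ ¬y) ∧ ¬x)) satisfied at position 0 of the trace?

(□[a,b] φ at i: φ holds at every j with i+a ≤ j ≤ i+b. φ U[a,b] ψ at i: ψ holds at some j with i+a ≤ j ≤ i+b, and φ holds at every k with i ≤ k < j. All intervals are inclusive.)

Need some j in [1,1] with □[1,1] ((w ∧ ¬y) ∧ ¬x), and w at every k in [0,j-1].
  j=1: □[1,1] ((w ∧ ¬y) ∧ ¬x) holds; w holds at every k in [0,0] → satisfied.

Holds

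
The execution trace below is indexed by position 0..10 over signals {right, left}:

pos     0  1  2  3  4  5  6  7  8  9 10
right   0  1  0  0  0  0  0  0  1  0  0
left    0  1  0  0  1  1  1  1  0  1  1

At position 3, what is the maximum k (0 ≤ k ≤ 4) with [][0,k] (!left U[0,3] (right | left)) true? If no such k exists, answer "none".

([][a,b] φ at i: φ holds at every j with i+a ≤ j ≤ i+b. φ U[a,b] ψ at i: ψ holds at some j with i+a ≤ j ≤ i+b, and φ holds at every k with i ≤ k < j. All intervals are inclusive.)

4

(!left U[0,3] (right | left)) must hold from j=3 onward; find where it first fails.
  j=3: holds
  j=4: holds
  j=5: holds
  j=6: holds
  j=7: holds
Holds through j=7; largest k = 4.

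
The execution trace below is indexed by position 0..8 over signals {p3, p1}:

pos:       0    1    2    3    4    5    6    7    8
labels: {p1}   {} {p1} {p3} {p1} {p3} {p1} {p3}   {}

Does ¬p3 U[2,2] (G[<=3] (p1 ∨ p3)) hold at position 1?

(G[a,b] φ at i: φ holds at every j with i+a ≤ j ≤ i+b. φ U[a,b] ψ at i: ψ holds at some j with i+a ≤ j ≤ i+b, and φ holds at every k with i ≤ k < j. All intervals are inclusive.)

Holds

Need some j in [3,3] with G[<=3] (p1 ∨ p3), and ¬p3 at every k in [1,j-1].
  j=3: G[<=3] (p1 ∨ p3) holds; ¬p3 holds at every k in [1,2] → satisfied.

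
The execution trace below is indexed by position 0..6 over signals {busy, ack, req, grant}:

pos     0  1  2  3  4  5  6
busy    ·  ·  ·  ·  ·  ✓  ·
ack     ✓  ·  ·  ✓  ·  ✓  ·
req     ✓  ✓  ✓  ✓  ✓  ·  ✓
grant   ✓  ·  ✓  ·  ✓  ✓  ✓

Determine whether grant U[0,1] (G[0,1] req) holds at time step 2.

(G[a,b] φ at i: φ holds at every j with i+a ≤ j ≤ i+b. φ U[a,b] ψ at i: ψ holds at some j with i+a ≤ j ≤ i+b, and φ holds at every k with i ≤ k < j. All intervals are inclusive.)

Need some j in [2,3] with G[0,1] req, and grant at every k in [2,j-1].
  j=2: G[0,1] req holds; no prefix to check → satisfied.

Holds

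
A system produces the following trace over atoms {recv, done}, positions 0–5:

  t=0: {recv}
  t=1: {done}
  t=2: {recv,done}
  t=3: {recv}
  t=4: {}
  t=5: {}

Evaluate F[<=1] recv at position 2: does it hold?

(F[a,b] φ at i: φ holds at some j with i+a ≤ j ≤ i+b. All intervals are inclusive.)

Check recv at each j in [2,3]:
  j=2: true
  j=3: true
Found at j=2 → formula holds.

Yes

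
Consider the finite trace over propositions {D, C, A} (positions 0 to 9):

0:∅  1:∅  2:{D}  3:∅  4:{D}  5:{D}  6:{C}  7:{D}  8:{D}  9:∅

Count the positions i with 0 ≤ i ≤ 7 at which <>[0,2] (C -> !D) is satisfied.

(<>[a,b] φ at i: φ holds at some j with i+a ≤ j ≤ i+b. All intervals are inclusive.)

Evaluate at each i in [0,7]:
  i=0: ✓ (witness j=0)
  i=1: ✓ (witness j=1)
  i=2: ✓ (witness j=2)
  i=3: ✓ (witness j=3)
  i=4: ✓ (witness j=4)
  i=5: ✓ (witness j=5)
  i=6: ✓ (witness j=6)
  i=7: ✓ (witness j=7)
Positions where it holds: {0, 1, 2, 3, 4, 5, 6, 7} → 8.

8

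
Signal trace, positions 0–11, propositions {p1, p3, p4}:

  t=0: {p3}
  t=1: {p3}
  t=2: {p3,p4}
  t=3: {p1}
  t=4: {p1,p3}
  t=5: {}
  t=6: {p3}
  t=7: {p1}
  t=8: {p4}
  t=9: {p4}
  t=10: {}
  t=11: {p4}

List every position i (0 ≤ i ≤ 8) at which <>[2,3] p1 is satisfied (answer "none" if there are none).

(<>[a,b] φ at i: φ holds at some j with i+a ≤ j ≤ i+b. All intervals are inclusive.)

Evaluate at each i in [0,8]:
  i=0: ✓ (witness j=3)
  i=1: ✓ (witness j=3)
  i=2: ✓ (witness j=4)
  i=3: ✗ (none in [5,6])
  i=4: ✓ (witness j=7)
  i=5: ✓ (witness j=7)
  i=6: ✗ (none in [8,9])
  i=7: ✗ (none in [9,10])
  i=8: ✗ (none in [10,11])

0, 1, 2, 4, 5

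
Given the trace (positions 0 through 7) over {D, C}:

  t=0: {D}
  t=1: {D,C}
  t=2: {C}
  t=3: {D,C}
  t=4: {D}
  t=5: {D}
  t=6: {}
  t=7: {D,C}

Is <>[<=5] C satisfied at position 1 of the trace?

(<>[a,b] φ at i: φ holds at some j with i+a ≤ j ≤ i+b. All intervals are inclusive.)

Check C at each j in [1,6]:
  j=1: true
  j=2: true
  j=3: true
  j=4: false
  j=5: false
  j=6: false
Found at j=1 → formula holds.

Yes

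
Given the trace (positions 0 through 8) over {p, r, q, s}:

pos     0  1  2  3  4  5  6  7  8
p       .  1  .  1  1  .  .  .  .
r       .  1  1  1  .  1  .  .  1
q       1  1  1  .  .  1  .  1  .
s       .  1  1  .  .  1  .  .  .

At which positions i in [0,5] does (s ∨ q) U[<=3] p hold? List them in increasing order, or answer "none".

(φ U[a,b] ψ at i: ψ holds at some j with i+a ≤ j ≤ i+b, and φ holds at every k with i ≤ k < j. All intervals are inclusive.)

0, 1, 2, 3, 4

Evaluate at each i in [0,5]:
  i=0: ✓ (rhs at j=1; lhs holds on [0,0])
  i=1: ✓ (rhs at j=1)
  i=2: ✓ (rhs at j=3; lhs holds on [2,2])
  i=3: ✓ (rhs at j=3)
  i=4: ✓ (rhs at j=4)
  i=5: ✗ (no rhs in [5,8])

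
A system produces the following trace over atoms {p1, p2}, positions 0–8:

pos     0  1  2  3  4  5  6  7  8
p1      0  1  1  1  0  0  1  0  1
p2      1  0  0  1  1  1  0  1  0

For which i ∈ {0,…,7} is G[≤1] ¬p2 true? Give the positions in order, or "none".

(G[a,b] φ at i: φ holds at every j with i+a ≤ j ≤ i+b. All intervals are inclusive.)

Evaluate at each i in [0,7]:
  i=0: ✗ (fails at j=0)
  i=1: ✓ (all of [1,2])
  i=2: ✗ (fails at j=3)
  i=3: ✗ (fails at j=3)
  i=4: ✗ (fails at j=4)
  i=5: ✗ (fails at j=5)
  i=6: ✗ (fails at j=7)
  i=7: ✗ (fails at j=7)

1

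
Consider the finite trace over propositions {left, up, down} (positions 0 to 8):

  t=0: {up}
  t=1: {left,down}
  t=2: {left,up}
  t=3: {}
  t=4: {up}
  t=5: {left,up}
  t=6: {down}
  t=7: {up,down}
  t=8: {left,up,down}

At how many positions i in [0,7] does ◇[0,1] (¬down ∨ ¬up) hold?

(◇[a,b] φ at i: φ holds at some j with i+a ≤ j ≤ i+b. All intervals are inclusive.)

Evaluate at each i in [0,7]:
  i=0: ✓ (witness j=0)
  i=1: ✓ (witness j=1)
  i=2: ✓ (witness j=2)
  i=3: ✓ (witness j=3)
  i=4: ✓ (witness j=4)
  i=5: ✓ (witness j=5)
  i=6: ✓ (witness j=6)
  i=7: ✗ (none in [7,8])
Positions where it holds: {0, 1, 2, 3, 4, 5, 6} → 7.

7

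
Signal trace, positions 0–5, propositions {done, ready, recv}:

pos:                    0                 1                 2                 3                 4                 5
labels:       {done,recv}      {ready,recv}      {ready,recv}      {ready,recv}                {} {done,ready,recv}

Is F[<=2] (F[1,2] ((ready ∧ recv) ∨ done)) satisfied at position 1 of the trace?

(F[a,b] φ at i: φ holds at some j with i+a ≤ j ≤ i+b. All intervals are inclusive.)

Check F[1,2] ((ready ∧ recv) ∨ done) at each j in [1,3]:
  j=1: holds (witness at 2)
  j=2: holds (witness at 3)
  j=3: holds (witness at 5)
Found at j=1 → formula holds.

Holds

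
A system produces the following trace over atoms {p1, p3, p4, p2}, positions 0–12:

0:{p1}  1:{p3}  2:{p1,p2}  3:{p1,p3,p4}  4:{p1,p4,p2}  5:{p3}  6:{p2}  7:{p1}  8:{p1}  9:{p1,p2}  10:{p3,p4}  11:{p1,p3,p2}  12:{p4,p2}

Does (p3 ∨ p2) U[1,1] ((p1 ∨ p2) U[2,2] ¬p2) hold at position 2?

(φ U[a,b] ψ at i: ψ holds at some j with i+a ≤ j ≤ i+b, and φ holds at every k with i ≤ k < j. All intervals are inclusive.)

Need some j in [3,3] with ((p1 ∨ p2) U[2,2] ¬p2), and (p3 ∨ p2) at every k in [2,j-1].
  j=3: ((p1 ∨ p2) U[2,2] ¬p2) holds; (p3 ∨ p2) holds at every k in [2,2] → satisfied.

Yes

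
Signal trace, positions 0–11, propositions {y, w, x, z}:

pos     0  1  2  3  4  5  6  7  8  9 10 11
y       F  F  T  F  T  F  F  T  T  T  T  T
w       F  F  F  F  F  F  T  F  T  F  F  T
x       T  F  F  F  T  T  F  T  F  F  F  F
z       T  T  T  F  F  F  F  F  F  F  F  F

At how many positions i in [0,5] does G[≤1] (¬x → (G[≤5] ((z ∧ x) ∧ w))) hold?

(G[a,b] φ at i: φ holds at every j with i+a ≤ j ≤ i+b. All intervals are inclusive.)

Evaluate at each i in [0,5]:
  i=0: ✗ (fails at j=1)
  i=1: ✗ (fails at j=1)
  i=2: ✗ (fails at j=2)
  i=3: ✗ (fails at j=3)
  i=4: ✓ (all of [4,5])
  i=5: ✗ (fails at j=6)
Positions where it holds: {4} → 1.

1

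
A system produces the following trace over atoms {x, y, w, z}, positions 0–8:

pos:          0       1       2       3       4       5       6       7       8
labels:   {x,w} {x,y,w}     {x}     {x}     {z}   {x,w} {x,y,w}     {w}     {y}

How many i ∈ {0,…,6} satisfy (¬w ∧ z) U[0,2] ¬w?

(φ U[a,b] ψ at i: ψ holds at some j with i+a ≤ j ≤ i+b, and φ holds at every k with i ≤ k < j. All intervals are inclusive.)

Evaluate at each i in [0,6]:
  i=0: ✗ (lhs fails at k=0 before rhs at j=2)
  i=1: ✗ (lhs fails at k=1 before rhs at j=2)
  i=2: ✓ (rhs at j=2)
  i=3: ✓ (rhs at j=3)
  i=4: ✓ (rhs at j=4)
  i=5: ✗ (no rhs in [5,7])
  i=6: ✗ (lhs fails at k=6 before rhs at j=8)
Positions where it holds: {2, 3, 4} → 3.

3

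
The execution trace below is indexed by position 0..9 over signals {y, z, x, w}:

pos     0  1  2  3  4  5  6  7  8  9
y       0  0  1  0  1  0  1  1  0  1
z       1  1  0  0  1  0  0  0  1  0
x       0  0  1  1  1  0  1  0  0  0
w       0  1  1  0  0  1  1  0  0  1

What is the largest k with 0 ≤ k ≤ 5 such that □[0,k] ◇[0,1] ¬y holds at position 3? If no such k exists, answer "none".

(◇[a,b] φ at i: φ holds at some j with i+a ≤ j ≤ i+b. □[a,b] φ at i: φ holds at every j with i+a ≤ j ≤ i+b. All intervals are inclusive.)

2

◇[0,1] ¬y must hold from j=3 onward; find where it first fails.
  j=3: holds
  j=4: holds
  j=5: holds
  j=6: fails
Holds on [3,5], so largest k = 2.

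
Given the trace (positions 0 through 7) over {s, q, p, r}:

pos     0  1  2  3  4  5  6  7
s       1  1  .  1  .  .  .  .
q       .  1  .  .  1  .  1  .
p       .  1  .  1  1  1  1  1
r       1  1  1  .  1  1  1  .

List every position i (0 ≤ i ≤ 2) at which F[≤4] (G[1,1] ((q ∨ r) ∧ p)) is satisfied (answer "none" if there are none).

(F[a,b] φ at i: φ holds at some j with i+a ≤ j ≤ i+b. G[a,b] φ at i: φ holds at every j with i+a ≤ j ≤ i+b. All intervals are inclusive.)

Evaluate at each i in [0,2]:
  i=0: ✓ (witness j=0)
  i=1: ✓ (witness j=3)
  i=2: ✓ (witness j=3)

0, 1, 2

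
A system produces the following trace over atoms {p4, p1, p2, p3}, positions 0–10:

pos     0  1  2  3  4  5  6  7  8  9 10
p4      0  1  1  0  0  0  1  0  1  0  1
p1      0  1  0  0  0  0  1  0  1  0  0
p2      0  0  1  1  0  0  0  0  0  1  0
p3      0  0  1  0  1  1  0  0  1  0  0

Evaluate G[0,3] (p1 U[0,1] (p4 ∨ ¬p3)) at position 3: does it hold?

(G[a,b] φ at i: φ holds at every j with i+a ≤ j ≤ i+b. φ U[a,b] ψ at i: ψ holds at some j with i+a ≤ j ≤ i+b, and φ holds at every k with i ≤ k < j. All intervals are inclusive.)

No

Check (p1 U[0,1] (p4 ∨ ¬p3)) at every j in [3,6]:
  j=3: holds
  j=4: fails
  j=5: fails
  j=6: holds
Fails at j=4 → formula fails.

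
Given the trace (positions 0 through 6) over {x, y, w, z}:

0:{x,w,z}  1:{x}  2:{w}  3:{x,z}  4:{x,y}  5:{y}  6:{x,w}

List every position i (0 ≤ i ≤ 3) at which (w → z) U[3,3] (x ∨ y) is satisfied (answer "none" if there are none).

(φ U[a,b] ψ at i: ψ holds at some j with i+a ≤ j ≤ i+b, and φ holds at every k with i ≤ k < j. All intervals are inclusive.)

3

Evaluate at each i in [0,3]:
  i=0: ✗ (lhs fails at k=2 before rhs at j=3)
  i=1: ✗ (lhs fails at k=2 before rhs at j=4)
  i=2: ✗ (lhs fails at k=2 before rhs at j=5)
  i=3: ✓ (rhs at j=6; lhs holds on [3,5])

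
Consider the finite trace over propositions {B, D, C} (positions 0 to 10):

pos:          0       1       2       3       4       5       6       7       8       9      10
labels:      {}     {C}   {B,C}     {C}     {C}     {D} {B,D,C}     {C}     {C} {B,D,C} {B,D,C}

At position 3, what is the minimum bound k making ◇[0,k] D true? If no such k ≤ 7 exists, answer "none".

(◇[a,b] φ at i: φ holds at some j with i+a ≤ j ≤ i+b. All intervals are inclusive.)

2

Scan j = 3,4,… for D:
  j=3: fails
  j=4: fails
  j=5: holds
First hit at j=5, so smallest k = 5-3 = 2.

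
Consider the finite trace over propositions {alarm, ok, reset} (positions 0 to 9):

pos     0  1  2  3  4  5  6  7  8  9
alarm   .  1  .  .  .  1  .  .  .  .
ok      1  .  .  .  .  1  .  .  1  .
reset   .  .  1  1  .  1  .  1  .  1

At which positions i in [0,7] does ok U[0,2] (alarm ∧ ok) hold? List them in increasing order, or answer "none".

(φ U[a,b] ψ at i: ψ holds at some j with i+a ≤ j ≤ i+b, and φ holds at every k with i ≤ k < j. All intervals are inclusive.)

5

Evaluate at each i in [0,7]:
  i=0: ✗ (no rhs in [0,2])
  i=1: ✗ (no rhs in [1,3])
  i=2: ✗ (no rhs in [2,4])
  i=3: ✗ (lhs fails at k=3 before rhs at j=5)
  i=4: ✗ (lhs fails at k=4 before rhs at j=5)
  i=5: ✓ (rhs at j=5)
  i=6: ✗ (no rhs in [6,8])
  i=7: ✗ (no rhs in [7,9])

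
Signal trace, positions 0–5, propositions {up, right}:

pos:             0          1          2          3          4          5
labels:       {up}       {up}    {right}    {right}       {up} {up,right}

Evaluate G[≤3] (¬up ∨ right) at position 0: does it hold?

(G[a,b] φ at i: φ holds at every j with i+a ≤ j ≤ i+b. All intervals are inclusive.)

No

Check (¬up ∨ right) at every j in [0,3]:
  j=0: false
  j=1: false
  j=2: true
  j=3: true
Fails at j=0 → formula fails.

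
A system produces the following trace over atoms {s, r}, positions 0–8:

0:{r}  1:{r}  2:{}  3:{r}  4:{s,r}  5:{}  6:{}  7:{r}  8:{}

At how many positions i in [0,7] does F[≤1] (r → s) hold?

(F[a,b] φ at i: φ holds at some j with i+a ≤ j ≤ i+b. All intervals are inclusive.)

7

Evaluate at each i in [0,7]:
  i=0: ✗ (none in [0,1])
  i=1: ✓ (witness j=2)
  i=2: ✓ (witness j=2)
  i=3: ✓ (witness j=4)
  i=4: ✓ (witness j=4)
  i=5: ✓ (witness j=5)
  i=6: ✓ (witness j=6)
  i=7: ✓ (witness j=8)
Positions where it holds: {1, 2, 3, 4, 5, 6, 7} → 7.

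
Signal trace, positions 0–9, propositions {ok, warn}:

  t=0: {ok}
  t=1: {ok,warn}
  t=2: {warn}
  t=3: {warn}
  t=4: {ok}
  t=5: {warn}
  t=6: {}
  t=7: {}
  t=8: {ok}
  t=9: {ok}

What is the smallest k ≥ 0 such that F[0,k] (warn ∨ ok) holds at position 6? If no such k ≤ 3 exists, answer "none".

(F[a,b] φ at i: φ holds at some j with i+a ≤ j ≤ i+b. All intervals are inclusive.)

Scan j = 6,7,… for (warn ∨ ok):
  j=6: fails
  j=7: fails
  j=8: holds
First hit at j=8, so smallest k = 8-6 = 2.

2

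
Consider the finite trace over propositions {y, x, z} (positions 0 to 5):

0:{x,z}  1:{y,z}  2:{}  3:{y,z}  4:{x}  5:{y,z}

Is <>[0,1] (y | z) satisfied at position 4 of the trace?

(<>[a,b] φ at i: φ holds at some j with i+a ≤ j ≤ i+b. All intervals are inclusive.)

Holds

Check (y | z) at each j in [4,5]:
  j=4: false
  j=5: true
Found at j=5 → formula holds.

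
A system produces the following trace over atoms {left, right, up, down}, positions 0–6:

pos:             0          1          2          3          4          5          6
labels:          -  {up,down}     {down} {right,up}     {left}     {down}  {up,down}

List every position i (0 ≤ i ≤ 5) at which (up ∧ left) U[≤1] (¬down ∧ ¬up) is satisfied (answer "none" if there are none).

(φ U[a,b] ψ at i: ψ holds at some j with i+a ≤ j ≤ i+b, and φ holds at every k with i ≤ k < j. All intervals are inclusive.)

Evaluate at each i in [0,5]:
  i=0: ✓ (rhs at j=0)
  i=1: ✗ (no rhs in [1,2])
  i=2: ✗ (no rhs in [2,3])
  i=3: ✗ (lhs fails at k=3 before rhs at j=4)
  i=4: ✓ (rhs at j=4)
  i=5: ✗ (no rhs in [5,6])

0, 4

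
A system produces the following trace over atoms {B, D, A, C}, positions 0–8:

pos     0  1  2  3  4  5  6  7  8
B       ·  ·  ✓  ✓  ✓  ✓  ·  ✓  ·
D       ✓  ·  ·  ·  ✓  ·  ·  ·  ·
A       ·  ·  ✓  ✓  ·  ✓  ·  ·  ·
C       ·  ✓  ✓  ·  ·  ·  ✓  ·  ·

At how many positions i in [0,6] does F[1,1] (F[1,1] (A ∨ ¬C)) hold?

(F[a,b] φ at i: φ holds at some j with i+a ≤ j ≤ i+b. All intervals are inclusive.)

Evaluate at each i in [0,6]:
  i=0: ✓ (witness j=1)
  i=1: ✓ (witness j=2)
  i=2: ✓ (witness j=3)
  i=3: ✓ (witness j=4)
  i=4: ✗ (none in [5,5])
  i=5: ✓ (witness j=6)
  i=6: ✓ (witness j=7)
Positions where it holds: {0, 1, 2, 3, 5, 6} → 6.

6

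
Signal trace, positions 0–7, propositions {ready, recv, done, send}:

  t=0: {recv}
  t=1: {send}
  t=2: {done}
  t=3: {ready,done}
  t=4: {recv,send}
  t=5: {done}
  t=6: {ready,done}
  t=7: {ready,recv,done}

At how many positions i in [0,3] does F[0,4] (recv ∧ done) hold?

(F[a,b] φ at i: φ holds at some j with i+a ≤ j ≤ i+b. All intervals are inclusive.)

1

Evaluate at each i in [0,3]:
  i=0: ✗ (none in [0,4])
  i=1: ✗ (none in [1,5])
  i=2: ✗ (none in [2,6])
  i=3: ✓ (witness j=7)
Positions where it holds: {3} → 1.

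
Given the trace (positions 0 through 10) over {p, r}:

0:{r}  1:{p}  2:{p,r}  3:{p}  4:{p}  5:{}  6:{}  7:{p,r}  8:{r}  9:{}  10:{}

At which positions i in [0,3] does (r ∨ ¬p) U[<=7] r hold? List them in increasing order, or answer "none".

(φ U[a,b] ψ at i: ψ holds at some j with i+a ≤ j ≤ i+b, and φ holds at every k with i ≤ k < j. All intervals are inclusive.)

Evaluate at each i in [0,3]:
  i=0: ✓ (rhs at j=0)
  i=1: ✗ (lhs fails at k=1 before rhs at j=2)
  i=2: ✓ (rhs at j=2)
  i=3: ✗ (lhs fails at k=3 before rhs at j=7)

0, 2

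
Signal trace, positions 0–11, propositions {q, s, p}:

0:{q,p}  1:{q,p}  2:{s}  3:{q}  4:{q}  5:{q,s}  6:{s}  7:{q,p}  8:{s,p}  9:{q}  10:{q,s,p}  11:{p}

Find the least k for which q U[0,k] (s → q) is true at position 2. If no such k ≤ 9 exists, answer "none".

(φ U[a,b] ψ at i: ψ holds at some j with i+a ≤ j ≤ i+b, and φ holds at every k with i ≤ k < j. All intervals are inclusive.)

none

Need earliest j ≥ 2 with (s → q), and q at every k in [2,j-1].
  j=2: rhs fails.
  j=3: rhs holds but lhs fails at k=2.
  j=4: rhs holds but lhs fails at k=2.
  j=5: rhs holds but lhs fails at k=2.
  j=6: rhs fails.
  j=7: rhs holds but lhs fails at k=2.
  j=8: rhs fails.
  j=9: rhs holds but lhs fails at k=2.
  j=10: rhs holds but lhs fails at k=2.
  j=11: rhs holds but lhs fails at k=2.
No witness within the range → none.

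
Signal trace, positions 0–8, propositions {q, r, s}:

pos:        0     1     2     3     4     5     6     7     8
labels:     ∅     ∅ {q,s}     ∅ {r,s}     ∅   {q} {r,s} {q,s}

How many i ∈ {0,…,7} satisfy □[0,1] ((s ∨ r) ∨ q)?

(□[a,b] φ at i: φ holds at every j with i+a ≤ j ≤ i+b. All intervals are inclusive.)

Evaluate at each i in [0,7]:
  i=0: ✗ (fails at j=0)
  i=1: ✗ (fails at j=1)
  i=2: ✗ (fails at j=3)
  i=3: ✗ (fails at j=3)
  i=4: ✗ (fails at j=5)
  i=5: ✗ (fails at j=5)
  i=6: ✓ (all of [6,7])
  i=7: ✓ (all of [7,8])
Positions where it holds: {6, 7} → 2.

2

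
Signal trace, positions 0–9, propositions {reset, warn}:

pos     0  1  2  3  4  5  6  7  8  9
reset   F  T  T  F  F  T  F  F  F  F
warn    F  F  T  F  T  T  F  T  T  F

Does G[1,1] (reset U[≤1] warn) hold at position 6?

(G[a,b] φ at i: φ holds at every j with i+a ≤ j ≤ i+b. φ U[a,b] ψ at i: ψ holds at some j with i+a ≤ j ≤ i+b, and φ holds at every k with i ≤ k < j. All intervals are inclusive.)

Yes

Check (reset U[≤1] warn) at every j in [7,7]:
  j=7: holds
All positions satisfy it → formula holds.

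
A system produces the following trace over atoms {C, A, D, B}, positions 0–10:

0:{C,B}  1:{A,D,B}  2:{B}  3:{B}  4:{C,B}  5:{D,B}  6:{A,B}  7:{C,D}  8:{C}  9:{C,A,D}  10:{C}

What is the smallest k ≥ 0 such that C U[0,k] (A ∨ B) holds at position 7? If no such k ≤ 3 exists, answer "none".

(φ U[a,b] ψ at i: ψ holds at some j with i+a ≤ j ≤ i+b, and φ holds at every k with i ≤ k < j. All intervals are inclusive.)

2

Need earliest j ≥ 7 with (A ∨ B), and C at every k in [7,j-1].
  j=7: rhs fails.
  j=8: rhs fails.
  j=9: rhs holds; lhs holds on [7,8]. k = 2.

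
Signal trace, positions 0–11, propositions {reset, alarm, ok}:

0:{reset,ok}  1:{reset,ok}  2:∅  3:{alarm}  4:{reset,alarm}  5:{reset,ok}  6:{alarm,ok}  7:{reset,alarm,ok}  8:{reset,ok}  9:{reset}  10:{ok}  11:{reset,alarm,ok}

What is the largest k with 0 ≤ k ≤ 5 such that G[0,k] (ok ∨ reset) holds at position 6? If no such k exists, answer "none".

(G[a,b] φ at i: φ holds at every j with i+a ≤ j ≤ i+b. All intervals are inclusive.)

(ok ∨ reset) must hold from j=6 onward; find where it first fails.
  j=6: holds
  j=7: holds
  j=8: holds
  j=9: holds
  j=10: holds
  j=11: holds
Holds through j=11; largest k = 5.

5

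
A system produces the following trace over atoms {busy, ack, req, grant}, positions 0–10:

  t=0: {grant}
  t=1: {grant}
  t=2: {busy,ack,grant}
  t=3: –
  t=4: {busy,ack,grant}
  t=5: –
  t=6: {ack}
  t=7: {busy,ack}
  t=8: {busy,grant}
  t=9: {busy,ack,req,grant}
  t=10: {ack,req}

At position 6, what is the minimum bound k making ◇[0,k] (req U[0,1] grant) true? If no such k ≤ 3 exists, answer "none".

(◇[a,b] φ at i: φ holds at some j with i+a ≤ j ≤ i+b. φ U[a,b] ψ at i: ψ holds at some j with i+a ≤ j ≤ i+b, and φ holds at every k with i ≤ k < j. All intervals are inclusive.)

Scan j = 6,7,… for (req U[0,1] grant):
  j=6: fails
  j=7: fails
  j=8: holds
First hit at j=8, so smallest k = 8-6 = 2.

2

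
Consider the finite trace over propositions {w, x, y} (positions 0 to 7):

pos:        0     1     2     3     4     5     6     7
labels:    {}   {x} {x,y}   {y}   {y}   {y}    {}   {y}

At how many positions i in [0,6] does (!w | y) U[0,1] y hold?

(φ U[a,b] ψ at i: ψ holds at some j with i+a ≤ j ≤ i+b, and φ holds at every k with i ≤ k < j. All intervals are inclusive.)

Evaluate at each i in [0,6]:
  i=0: ✗ (no rhs in [0,1])
  i=1: ✓ (rhs at j=2; lhs holds on [1,1])
  i=2: ✓ (rhs at j=2)
  i=3: ✓ (rhs at j=3)
  i=4: ✓ (rhs at j=4)
  i=5: ✓ (rhs at j=5)
  i=6: ✓ (rhs at j=7; lhs holds on [6,6])
Positions where it holds: {1, 2, 3, 4, 5, 6} → 6.

6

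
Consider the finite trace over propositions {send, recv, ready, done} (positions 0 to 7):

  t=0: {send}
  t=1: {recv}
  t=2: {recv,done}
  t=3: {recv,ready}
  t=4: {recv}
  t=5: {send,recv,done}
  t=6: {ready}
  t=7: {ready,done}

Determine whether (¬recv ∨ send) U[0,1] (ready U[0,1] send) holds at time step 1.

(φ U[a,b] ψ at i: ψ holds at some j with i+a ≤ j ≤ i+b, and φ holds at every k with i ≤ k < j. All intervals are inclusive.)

Need some j in [1,2] with (ready U[0,1] send), and (¬recv ∨ send) at every k in [1,j-1].
  j=1: (ready U[0,1] send) — fails.
  j=2: (ready U[0,1] send) — fails.
No j in the window works → until fails.

False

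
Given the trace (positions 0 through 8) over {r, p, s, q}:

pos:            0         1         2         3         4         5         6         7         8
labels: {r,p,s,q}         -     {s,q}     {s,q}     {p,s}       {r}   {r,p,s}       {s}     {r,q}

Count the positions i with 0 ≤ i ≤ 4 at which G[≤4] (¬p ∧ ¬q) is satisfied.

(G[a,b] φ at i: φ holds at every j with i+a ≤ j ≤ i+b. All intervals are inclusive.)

0

Evaluate at each i in [0,4]:
  i=0: ✗ (fails at j=0)
  i=1: ✗ (fails at j=2)
  i=2: ✗ (fails at j=2)
  i=3: ✗ (fails at j=3)
  i=4: ✗ (fails at j=4)
Positions where it holds: {} → 0.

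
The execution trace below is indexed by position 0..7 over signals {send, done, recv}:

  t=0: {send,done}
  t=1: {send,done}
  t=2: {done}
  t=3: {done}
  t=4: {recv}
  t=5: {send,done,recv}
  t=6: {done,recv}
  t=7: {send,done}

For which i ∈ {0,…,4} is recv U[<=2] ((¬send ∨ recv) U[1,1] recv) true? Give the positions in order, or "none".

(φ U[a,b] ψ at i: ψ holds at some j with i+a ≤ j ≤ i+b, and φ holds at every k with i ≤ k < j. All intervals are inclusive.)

Evaluate at each i in [0,4]:
  i=0: ✗ (no rhs in [0,2])
  i=1: ✗ (lhs fails at k=1 before rhs at j=3)
  i=2: ✗ (lhs fails at k=2 before rhs at j=3)
  i=3: ✓ (rhs at j=3)
  i=4: ✓ (rhs at j=4)

3, 4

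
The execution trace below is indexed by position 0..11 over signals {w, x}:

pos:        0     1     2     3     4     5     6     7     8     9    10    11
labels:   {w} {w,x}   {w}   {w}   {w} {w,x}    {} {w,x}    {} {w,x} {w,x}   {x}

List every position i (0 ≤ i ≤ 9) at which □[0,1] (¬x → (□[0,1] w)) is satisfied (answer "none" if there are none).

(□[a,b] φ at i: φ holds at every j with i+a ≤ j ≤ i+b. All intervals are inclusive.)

0, 1, 2, 3, 4, 9

Evaluate at each i in [0,9]:
  i=0: ✓ (all of [0,1])
  i=1: ✓ (all of [1,2])
  i=2: ✓ (all of [2,3])
  i=3: ✓ (all of [3,4])
  i=4: ✓ (all of [4,5])
  i=5: ✗ (fails at j=6)
  i=6: ✗ (fails at j=6)
  i=7: ✗ (fails at j=8)
  i=8: ✗ (fails at j=8)
  i=9: ✓ (all of [9,10])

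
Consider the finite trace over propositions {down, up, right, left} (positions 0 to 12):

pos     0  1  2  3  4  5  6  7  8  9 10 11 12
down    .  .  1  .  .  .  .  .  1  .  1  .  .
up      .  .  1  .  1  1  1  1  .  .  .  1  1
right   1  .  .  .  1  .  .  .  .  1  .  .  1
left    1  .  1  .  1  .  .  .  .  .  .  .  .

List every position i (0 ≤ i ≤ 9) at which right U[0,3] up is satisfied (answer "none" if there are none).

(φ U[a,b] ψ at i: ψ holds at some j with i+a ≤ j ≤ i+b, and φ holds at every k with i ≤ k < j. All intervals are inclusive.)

Evaluate at each i in [0,9]:
  i=0: ✗ (lhs fails at k=1 before rhs at j=2)
  i=1: ✗ (lhs fails at k=1 before rhs at j=2)
  i=2: ✓ (rhs at j=2)
  i=3: ✗ (lhs fails at k=3 before rhs at j=4)
  i=4: ✓ (rhs at j=4)
  i=5: ✓ (rhs at j=5)
  i=6: ✓ (rhs at j=6)
  i=7: ✓ (rhs at j=7)
  i=8: ✗ (lhs fails at k=8 before rhs at j=11)
  i=9: ✗ (lhs fails at k=10 before rhs at j=11)

2, 4, 5, 6, 7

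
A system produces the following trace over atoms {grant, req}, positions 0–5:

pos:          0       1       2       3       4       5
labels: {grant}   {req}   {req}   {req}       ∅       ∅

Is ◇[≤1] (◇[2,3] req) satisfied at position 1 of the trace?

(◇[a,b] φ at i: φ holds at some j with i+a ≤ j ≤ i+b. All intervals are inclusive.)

Check ◇[2,3] req at each j in [1,2]:
  j=1: holds (witness at 3)
  j=2: fails (none in [4,5])
Found at j=1 → formula holds.

Yes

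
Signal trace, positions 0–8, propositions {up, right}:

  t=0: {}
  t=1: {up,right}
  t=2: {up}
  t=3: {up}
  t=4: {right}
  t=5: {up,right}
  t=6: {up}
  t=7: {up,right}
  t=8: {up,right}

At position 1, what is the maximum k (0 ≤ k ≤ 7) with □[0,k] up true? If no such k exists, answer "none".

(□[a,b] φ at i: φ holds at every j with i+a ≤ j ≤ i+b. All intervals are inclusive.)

up must hold from j=1 onward; find where it first fails.
  j=1: holds
  j=2: holds
  j=3: holds
  j=4: fails
Holds on [1,3], so largest k = 2.

2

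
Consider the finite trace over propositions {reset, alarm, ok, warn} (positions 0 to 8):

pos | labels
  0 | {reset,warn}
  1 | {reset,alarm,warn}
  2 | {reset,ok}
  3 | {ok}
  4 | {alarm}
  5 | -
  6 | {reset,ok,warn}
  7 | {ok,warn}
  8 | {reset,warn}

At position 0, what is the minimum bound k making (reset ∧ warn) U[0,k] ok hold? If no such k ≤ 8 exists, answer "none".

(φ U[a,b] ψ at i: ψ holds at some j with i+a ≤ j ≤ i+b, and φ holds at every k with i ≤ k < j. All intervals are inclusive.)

2

Need earliest j ≥ 0 with ok, and (reset ∧ warn) at every k in [0,j-1].
  j=0: rhs fails.
  j=1: rhs fails.
  j=2: rhs holds; lhs holds on [0,1]. k = 2.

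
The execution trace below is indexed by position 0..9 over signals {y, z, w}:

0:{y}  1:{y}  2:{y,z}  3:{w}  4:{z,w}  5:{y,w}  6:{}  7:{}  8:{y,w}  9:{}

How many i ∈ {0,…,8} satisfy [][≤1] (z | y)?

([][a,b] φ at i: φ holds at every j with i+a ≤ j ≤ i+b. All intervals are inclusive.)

3

Evaluate at each i in [0,8]:
  i=0: ✓ (all of [0,1])
  i=1: ✓ (all of [1,2])
  i=2: ✗ (fails at j=3)
  i=3: ✗ (fails at j=3)
  i=4: ✓ (all of [4,5])
  i=5: ✗ (fails at j=6)
  i=6: ✗ (fails at j=6)
  i=7: ✗ (fails at j=7)
  i=8: ✗ (fails at j=9)
Positions where it holds: {0, 1, 4} → 3.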